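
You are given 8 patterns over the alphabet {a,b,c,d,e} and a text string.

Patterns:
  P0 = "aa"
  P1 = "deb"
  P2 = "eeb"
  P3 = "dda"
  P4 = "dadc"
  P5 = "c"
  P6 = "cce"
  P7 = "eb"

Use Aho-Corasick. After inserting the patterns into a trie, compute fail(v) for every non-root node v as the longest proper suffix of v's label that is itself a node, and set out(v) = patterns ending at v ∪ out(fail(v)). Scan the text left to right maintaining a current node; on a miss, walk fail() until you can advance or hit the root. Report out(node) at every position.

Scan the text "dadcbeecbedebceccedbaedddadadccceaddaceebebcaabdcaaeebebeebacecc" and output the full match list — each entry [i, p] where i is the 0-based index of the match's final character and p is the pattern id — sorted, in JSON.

Build automaton:
Trie (insert patterns):
  0='ε' goto a→1 c→14 d→3 e→6
  1='a' goto a→2
  2='aa' goto ·  ←P0
  3='d' goto a→11 d→9 e→4
  4='de' goto b→5
  5='deb' goto ·  ←P1
  6='e' goto b→17 e→7
  7='ee' goto b→8
  8='eeb' goto ·  ←P2
  9='dd' goto a→10
  10='dda' goto ·  ←P3
  11='da' goto d→12
  12='dad' goto c→13
  13='dadc' goto ·  ←P4
  14='c' goto c→15  ←P5
  15='cc' goto e→16
  16='cce' goto ·  ←P6
  17='eb' goto ·  ←P7

BFS fail/out derivation:
  n1('a'): parent n0 fail=0; on 'a' 0 → fail=0;  out ∅∪∅=∅
  n3('d'): parent n0 fail=0; on 'd' 0 → fail=0;  out ∅∪∅=∅
  n6('e'): parent n0 fail=0; on 'e' 0 → fail=0;  out ∅∪∅=∅
  n14('c'): parent n0 fail=0; on 'c' 0 → fail=0;  out {5}∪∅={5}
  n2('aa'): parent n1 fail=0; on 'a' 0 → fail=1;  out {0}∪∅={0}
  n4('de'): parent n3 fail=0; on 'e' 0 → fail=6;  out ∅∪∅=∅
  n7('ee'): parent n6 fail=0; on 'e' 0 → fail=6;  out ∅∪∅=∅
  n9('dd'): parent n3 fail=0; on 'd' 0 → fail=3;  out ∅∪∅=∅
  n11('da'): parent n3 fail=0; on 'a' 0 → fail=1;  out ∅∪∅=∅
  n15('cc'): parent n14 fail=0; on 'c' 0 → fail=14;  out ∅∪{5}={5}
  n17('eb'): parent n6 fail=0; on 'b' 0 → fail=0;  out {7}∪∅={7}
  n5('deb'): parent n4 fail=6; on 'b' 6 → fail=17;  out {1}∪{7}={1,7}
  n8('eeb'): parent n7 fail=6; on 'b' 6 → fail=17;  out {2}∪{7}={2,7}
  n10('dda'): parent n9 fail=3; on 'a' 3 → fail=11;  out {3}∪∅={3}
  n12('dad'): parent n11 fail=1; on 'd' 1→0 → fail=3;  out ∅∪∅=∅
  n16('cce'): parent n15 fail=14; on 'e' 14→0 → fail=6;  out {6}∪∅={6}
  n13('dadc'): parent n12 fail=3; on 'c' 3→0 → fail=14;  out {4}∪{5}={4,5}

Run:
i=0 'd': node 0→3
i=1 'a': node 3→11
i=2 'd': node 11→12
i=3 'c': node 12→13  emit P4@[0:3],P5@[3:3]
i=4 'b': node 13→0 (via fail)
i=5 'e': node 0→6
i=6 'e': node 6→7
i=7 'c': node 7→14 (via fail)  emit P5@[7:7]
i=8 'b': node 14→0 (via fail)
i=9 'e': node 0→6
i=10 'd': node 6→3 (via fail)
i=11 'e': node 3→4
i=12 'b': node 4→5  emit P1@[10:12],P7@[11:12]
i=13 'c': node 5→14 (via fail)  emit P5@[13:13]
i=14 'e': node 14→6 (via fail)
i=15 'c': node 6→14 (via fail)  emit P5@[15:15]
i=16 'c': node 14→15  emit P5@[16:16]
i=17 'e': node 15→16  emit P6@[15:17]
i=18 'd': node 16→3 (via fail)
i=19 'b': node 3→0 (via fail)
i=20 'a': node 0→1
i=21 'e': node 1→6 (via fail)
i=22 'd': node 6→3 (via fail)
i=23 'd': node 3→9
i=24 'd': node 9→9 (via fail)
i=25 'a': node 9→10  emit P3@[23:25]
i=26 'd': node 10→12 (via fail)
i=27 'a': node 12→11 (via fail)
i=28 'd': node 11→12
i=29 'c': node 12→13  emit P4@[26:29],P5@[29:29]
i=30 'c': node 13→15 (via fail)  emit P5@[30:30]
i=31 'c': node 15→15 (via fail)  emit P5@[31:31]
i=32 'e': node 15→16  emit P6@[30:32]
i=33 'a': node 16→1 (via fail)
i=34 'd': node 1→3 (via fail)
i=35 'd': node 3→9
i=36 'a': node 9→10  emit P3@[34:36]
i=37 'c': node 10→14 (via fail)  emit P5@[37:37]
i=38 'e': node 14→6 (via fail)
i=39 'e': node 6→7
i=40 'b': node 7→8  emit P2@[38:40],P7@[39:40]
i=41 'e': node 8→6 (via fail)
i=42 'b': node 6→17  emit P7@[41:42]
i=43 'c': node 17→14 (via fail)  emit P5@[43:43]
i=44 'a': node 14→1 (via fail)
i=45 'a': node 1→2  emit P0@[44:45]
i=46 'b': node 2→0 (via fail)
i=47 'd': node 0→3
i=48 'c': node 3→14 (via fail)  emit P5@[48:48]
i=49 'a': node 14→1 (via fail)
i=50 'a': node 1→2  emit P0@[49:50]
i=51 'e': node 2→6 (via fail)
i=52 'e': node 6→7
i=53 'b': node 7→8  emit P2@[51:53],P7@[52:53]
i=54 'e': node 8→6 (via fail)
i=55 'b': node 6→17  emit P7@[54:55]
i=56 'e': node 17→6 (via fail)
i=57 'e': node 6→7
i=58 'b': node 7→8  emit P2@[56:58],P7@[57:58]
i=59 'a': node 8→1 (via fail)
i=60 'c': node 1→14 (via fail)  emit P5@[60:60]
i=61 'e': node 14→6 (via fail)
i=62 'c': node 6→14 (via fail)  emit P5@[62:62]
i=63 'c': node 14→15  emit P5@[63:63]

Matches: [[3,4],[3,5],[7,5],[12,1],[12,7],[13,5],[15,5],[16,5],[17,6],[25,3],[29,4],[29,5],[30,5],[31,5],[32,6],[36,3],[37,5],[40,2],[40,7],[42,7],[43,5],[45,0],[48,5],[50,0],[53,2],[53,7],[55,7],[58,2],[58,7],[60,5],[62,5],[63,5]]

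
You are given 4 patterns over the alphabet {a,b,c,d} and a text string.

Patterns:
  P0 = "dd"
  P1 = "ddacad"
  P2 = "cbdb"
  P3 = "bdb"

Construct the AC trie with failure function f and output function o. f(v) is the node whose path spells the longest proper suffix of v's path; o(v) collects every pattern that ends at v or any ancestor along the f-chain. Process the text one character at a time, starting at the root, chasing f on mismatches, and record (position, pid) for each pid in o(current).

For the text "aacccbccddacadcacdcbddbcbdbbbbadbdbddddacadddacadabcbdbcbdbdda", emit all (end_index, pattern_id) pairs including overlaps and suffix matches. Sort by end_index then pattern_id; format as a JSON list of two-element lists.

Build automaton:
Trie nodes:
  n0 'ε': b→11 c→7 d→1
  n1 'd': d→2
  n2 'dd': a→3  ←P0
  n3 'dda': c→4
  n4 'ddac': a→5
  n5 'ddaca': d→6
  n6 'ddacad': ·  ←P1
  n7 'c': b→8
  n8 'cb': d→9
  n9 'cbd': b→10
  n10 'cbdb': ·  ←P2
  n11 'b': d→12
  n12 'bd': b→13
  n13 'bdb': ·  ←P3

BFS fail/out derivation:
  fail(1) 'd': from fail(0)=0 chase 'd': 0 ⇒ 0;  out=∅∪out(0)=∅
  fail(7) 'c': from fail(0)=0 chase 'c': 0 ⇒ 0;  out=∅∪out(0)=∅
  fail(11) 'b': from fail(0)=0 chase 'b': 0 ⇒ 0;  out=∅∪out(0)=∅
  fail(2) 'dd': from fail(1)=0 chase 'd': 0 ⇒ 1;  out={0}∪out(1)={0}
  fail(8) 'cb': from fail(7)=0 chase 'b': 0 ⇒ 11;  out=∅∪out(11)=∅
  fail(12) 'bd': from fail(11)=0 chase 'd': 0 ⇒ 1;  out=∅∪out(1)=∅
  fail(3) 'dda': from fail(2)=1 chase 'a': 1→0 ⇒ 0;  out=∅∪out(0)=∅
  fail(9) 'cbd': from fail(8)=11 chase 'd': 11 ⇒ 12;  out=∅∪out(12)=∅
  fail(13) 'bdb': from fail(12)=1 chase 'b': 1→0 ⇒ 11;  out={3}∪out(11)={3}
  fail(4) 'ddac': from fail(3)=0 chase 'c': 0 ⇒ 7;  out=∅∪out(7)=∅
  fail(10) 'cbdb': from fail(9)=12 chase 'b': 12 ⇒ 13;  out={2}∪out(13)={2,3}
  fail(5) 'ddaca': from fail(4)=7 chase 'a': 7→0 ⇒ 0;  out=∅∪out(0)=∅
  fail(6) 'ddacad': from fail(5)=0 chase 'd': 0 ⇒ 1;  out={1}∪out(1)={1}

Scan:
i=0 'a': node 0→0
i=1 'a': node 0→0
i=2 'c': node 0→7
i=3 'c': node 7→7 (via fail)
i=4 'c': node 7→7 (via fail)
i=5 'b': node 7→8
i=6 'c': node 8→7 (via fail)
i=7 'c': node 7→7 (via fail)
i=8 'd': node 7→1 (via fail)
i=9 'd': node 1→2  emit P0@[8:9]
i=10 'a': node 2→3
i=11 'c': node 3→4
i=12 'a': node 4→5
i=13 'd': node 5→6  emit P1@[8:13]
i=14 'c': node 6→7 (via fail)
i=15 'a': node 7→0 (via fail)
i=16 'c': node 0→7
i=17 'd': node 7→1 (via fail)
i=18 'c': node 1→7 (via fail)
i=19 'b': node 7→8
i=20 'd': node 8→9
i=21 'd': node 9→2 (via fail)  emit P0@[20:21]
i=22 'b': node 2→11 (via fail)
i=23 'c': node 11→7 (via fail)
i=24 'b': node 7→8
i=25 'd': node 8→9
i=26 'b': node 9→10  emit P2@[23:26],P3@[24:26]
i=27 'b': node 10→11 (via fail)
i=28 'b': node 11→11 (via fail)
i=29 'b': node 11→11 (via fail)
i=30 'a': node 11→0 (via fail)
i=31 'd': node 0→1
i=32 'b': node 1→11 (via fail)
i=33 'd': node 11→12
i=34 'b': node 12→13  emit P3@[32:34]
i=35 'd': node 13→12 (via fail)
i=36 'd': node 12→2 (via fail)  emit P0@[35:36]
i=37 'd': node 2→2 (via fail)  emit P0@[36:37]
i=38 'd': node 2→2 (via fail)  emit P0@[37:38]
i=39 'a': node 2→3
i=40 'c': node 3→4
i=41 'a': node 4→5
i=42 'd': node 5→6  emit P1@[37:42]
i=43 'd': node 6→2 (via fail)  emit P0@[42:43]
i=44 'd': node 2→2 (via fail)  emit P0@[43:44]
i=45 'a': node 2→3
i=46 'c': node 3→4
i=47 'a': node 4→5
i=48 'd': node 5→6  emit P1@[43:48]
i=49 'a': node 6→0 (via fail)
i=50 'b': node 0→11
i=51 'c': node 11→7 (via fail)
i=52 'b': node 7→8
i=53 'd': node 8→9
i=54 'b': node 9→10  emit P2@[51:54],P3@[52:54]
i=55 'c': node 10→7 (via fail)
i=56 'b': node 7→8
i=57 'd': node 8→9
i=58 'b': node 9→10  emit P2@[55:58],P3@[56:58]
i=59 'd': node 10→12 (via fail)
i=60 'd': node 12→2 (via fail)  emit P0@[59:60]
i=61 'a': node 2→3

All matches (sorted): [[9,0],[13,1],[21,0],[26,2],[26,3],[34,3],[36,0],[37,0],[38,0],[42,1],[43,0],[44,0],[48,1],[54,2],[54,3],[58,2],[58,3],[60,0]]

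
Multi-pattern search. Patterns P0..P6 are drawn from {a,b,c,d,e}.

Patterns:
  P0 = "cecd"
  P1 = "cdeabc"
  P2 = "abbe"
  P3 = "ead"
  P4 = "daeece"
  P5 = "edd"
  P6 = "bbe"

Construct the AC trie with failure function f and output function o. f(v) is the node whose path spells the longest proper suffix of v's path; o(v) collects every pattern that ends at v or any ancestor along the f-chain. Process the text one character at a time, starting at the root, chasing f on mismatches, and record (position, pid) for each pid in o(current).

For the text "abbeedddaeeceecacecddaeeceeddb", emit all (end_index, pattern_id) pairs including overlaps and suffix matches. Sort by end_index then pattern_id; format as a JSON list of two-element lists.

Build automaton:
Trie nodes:
  n0 'ε': a→10 b→25 c→1 d→17 e→14
  n1 'c': d→5 e→2
  n2 'ce': c→3
  n3 'cec': d→4
  n4 'cecd': ·  ←P0
  n5 'cd': e→6
  n6 'cde': a→7
  n7 'cdea': b→8
  n8 'cdeab': c→9
  n9 'cdeabc': ·  ←P1
  n10 'a': b→11
  n11 'ab': b→12
  n12 'abb': e→13
  n13 'abbe': ·  ←P2
  n14 'e': a→15 d→23
  n15 'ea': d→16
  n16 'ead': ·  ←P3
  n17 'd': a→18
  n18 'da': e→19
  n19 'dae': e→20
  n20 'daee': c→21
  n21 'daeec': e→22
  n22 'daeece': ·  ←P4
  n23 'ed': d→24
  n24 'edd': ·  ←P5
  n25 'b': b→26
  n26 'bb': e→27
  n27 'bbe': ·  ←P6

BFS fail/out derivation:
  fail(1) 'c': from fail(0)=0 chase 'c': 0 ⇒ 0;  out=∅∪out(0)=∅
  fail(10) 'a': from fail(0)=0 chase 'a': 0 ⇒ 0;  out=∅∪out(0)=∅
  fail(14) 'e': from fail(0)=0 chase 'e': 0 ⇒ 0;  out=∅∪out(0)=∅
  fail(17) 'd': from fail(0)=0 chase 'd': 0 ⇒ 0;  out=∅∪out(0)=∅
  fail(25) 'b': from fail(0)=0 chase 'b': 0 ⇒ 0;  out=∅∪out(0)=∅
  fail(2) 'ce': from fail(1)=0 chase 'e': 0 ⇒ 14;  out=∅∪out(14)=∅
  fail(5) 'cd': from fail(1)=0 chase 'd': 0 ⇒ 17;  out=∅∪out(17)=∅
  fail(11) 'ab': from fail(10)=0 chase 'b': 0 ⇒ 25;  out=∅∪out(25)=∅
  fail(15) 'ea': from fail(14)=0 chase 'a': 0 ⇒ 10;  out=∅∪out(10)=∅
  fail(18) 'da': from fail(17)=0 chase 'a': 0 ⇒ 10;  out=∅∪out(10)=∅
  fail(23) 'ed': from fail(14)=0 chase 'd': 0 ⇒ 17;  out=∅∪out(17)=∅
  fail(26) 'bb': from fail(25)=0 chase 'b': 0 ⇒ 25;  out=∅∪out(25)=∅
  fail(3) 'cec': from fail(2)=14 chase 'c': 14→0 ⇒ 1;  out=∅∪out(1)=∅
  fail(6) 'cde': from fail(5)=17 chase 'e': 17→0 ⇒ 14;  out=∅∪out(14)=∅
  fail(12) 'abb': from fail(11)=25 chase 'b': 25 ⇒ 26;  out=∅∪out(26)=∅
  fail(16) 'ead': from fail(15)=10 chase 'd': 10→0 ⇒ 17;  out={3}∪out(17)={3}
  fail(19) 'dae': from fail(18)=10 chase 'e': 10→0 ⇒ 14;  out=∅∪out(14)=∅
  fail(24) 'edd': from fail(23)=17 chase 'd': 17→0 ⇒ 17;  out={5}∪out(17)={5}
  fail(27) 'bbe': from fail(26)=25 chase 'e': 25→0 ⇒ 14;  out={6}∪out(14)={6}
  fail(4) 'cecd': from fail(3)=1 chase 'd': 1 ⇒ 5;  out={0}∪out(5)={0}
  fail(7) 'cdea': from fail(6)=14 chase 'a': 14 ⇒ 15;  out=∅∪out(15)=∅
  fail(13) 'abbe': from fail(12)=26 chase 'e': 26 ⇒ 27;  out={2}∪out(27)={2,6}
  fail(20) 'daee': from fail(19)=14 chase 'e': 14→0 ⇒ 14;  out=∅∪out(14)=∅
  fail(8) 'cdeab': from fail(7)=15 chase 'b': 15→10 ⇒ 11;  out=∅∪out(11)=∅
  fail(21) 'daeec': from fail(20)=14 chase 'c': 14→0 ⇒ 1;  out=∅∪out(1)=∅
  fail(9) 'cdeabc': from fail(8)=11 chase 'c': 11→25→0 ⇒ 1;  out={1}∪out(1)={1}
  fail(22) 'daeece': from fail(21)=1 chase 'e': 1 ⇒ 2;  out={4}∪out(2)={4}

Run:
pos 0 'a': at 10
pos 1 'b': at 11
pos 2 'b': at 12
pos 3 'e': at 13  emit P2@[0:3],P6@[1:3]
pos 4 'e': at 14 (via fail)
pos 5 'd': at 23
pos 6 'd': at 24  emit P5@[4:6]
pos 7 'd': at 17 (via fail)
pos 8 'a': at 18
pos 9 'e': at 19
pos 10 'e': at 20
pos 11 'c': at 21
pos 12 'e': at 22  emit P4@[7:12]
pos 13 'e': at 14 (via fail)
pos 14 'c': at 1 (via fail)
pos 15 'a': at 10 (via fail)
pos 16 'c': at 1 (via fail)
pos 17 'e': at 2
pos 18 'c': at 3
pos 19 'd': at 4  emit P0@[16:19]
pos 20 'd': at 17 (via fail)
pos 21 'a': at 18
pos 22 'e': at 19
pos 23 'e': at 20
pos 24 'c': at 21
pos 25 'e': at 22  emit P4@[20:25]
pos 26 'e': at 14 (via fail)
pos 27 'd': at 23
pos 28 'd': at 24  emit P5@[26:28]
pos 29 'b': at 25 (via fail)

Matches: [[3,2],[3,6],[6,5],[12,4],[19,0],[25,4],[28,5]]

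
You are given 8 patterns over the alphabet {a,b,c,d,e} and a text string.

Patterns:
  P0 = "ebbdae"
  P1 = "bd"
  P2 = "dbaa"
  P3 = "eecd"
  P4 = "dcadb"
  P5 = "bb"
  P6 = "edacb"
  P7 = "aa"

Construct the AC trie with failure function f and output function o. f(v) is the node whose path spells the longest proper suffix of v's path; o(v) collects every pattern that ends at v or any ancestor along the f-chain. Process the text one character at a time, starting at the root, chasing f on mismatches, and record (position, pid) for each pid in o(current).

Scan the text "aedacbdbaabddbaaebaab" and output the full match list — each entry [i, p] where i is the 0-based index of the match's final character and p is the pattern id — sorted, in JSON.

Construct AC machine:
Trie nodes:
  n0 'ε': a→25 b→7 d→9 e→1
  n1 'e': b→2 d→21 e→13
  n2 'eb': b→3
  n3 'ebb': d→4
  n4 'ebbd': a→5
  n5 'ebbda': e→6
  n6 'ebbdae': ·  [P0 ends]
  n7 'b': b→20 d→8
  n8 'bd': ·  [P1 ends]
  n9 'd': b→10 c→16
  n10 'db': a→11
  n11 'dba': a→12
  n12 'dbaa': ·  [P2 ends]
  n13 'ee': c→14
  n14 'eec': d→15
  n15 'eecd': ·  [P3 ends]
  n16 'dc': a→17
  n17 'dca': d→18
  n18 'dcad': b→19
  n19 'dcadb': ·  [P4 ends]
  n20 'bb': ·  [P5 ends]
  n21 'ed': a→22
  n22 'eda': c→23
  n23 'edac': b→24
  n24 'edacb': ·  [P6 ends]
  n25 'a': a→26
  n26 'aa': ·  [P7 ends]

BFS fail/out derivation:
  n1('e'): parent n0 fail=0; on 'e' 0 → fail=0;  out ∅∪∅=∅
  n7('b'): parent n0 fail=0; on 'b' 0 → fail=0;  out ∅∪∅=∅
  n9('d'): parent n0 fail=0; on 'd' 0 → fail=0;  out ∅∪∅=∅
  n25('a'): parent n0 fail=0; on 'a' 0 → fail=0;  out ∅∪∅=∅
  n2('eb'): parent n1 fail=0; on 'b' 0 → fail=7;  out ∅∪∅=∅
  n8('bd'): parent n7 fail=0; on 'd' 0 → fail=9;  out {1}∪∅={1}
  n10('db'): parent n9 fail=0; on 'b' 0 → fail=7;  out ∅∪∅=∅
  n13('ee'): parent n1 fail=0; on 'e' 0 → fail=1;  out ∅∪∅=∅
  n16('dc'): parent n9 fail=0; on 'c' 0 → fail=0;  out ∅∪∅=∅
  n20('bb'): parent n7 fail=0; on 'b' 0 → fail=7;  out {5}∪∅={5}
  n21('ed'): parent n1 fail=0; on 'd' 0 → fail=9;  out ∅∪∅=∅
  n26('aa'): parent n25 fail=0; on 'a' 0 → fail=25;  out {7}∪∅={7}
  n3('ebb'): parent n2 fail=7; on 'b' 7 → fail=20;  out ∅∪{5}={5}
  n11('dba'): parent n10 fail=7; on 'a' 7→0 → fail=25;  out ∅∪∅=∅
  n14('eec'): parent n13 fail=1; on 'c' 1→0 → fail=0;  out ∅∪∅=∅
  n17('dca'): parent n16 fail=0; on 'a' 0 → fail=25;  out ∅∪∅=∅
  n22('eda'): parent n21 fail=9; on 'a' 9→0 → fail=25;  out ∅∪∅=∅
  n4('ebbd'): parent n3 fail=20; on 'd' 20→7 → fail=8;  out ∅∪{1}={1}
  n12('dbaa'): parent n11 fail=25; on 'a' 25 → fail=26;  out {2}∪{7}={2,7}
  n15('eecd'): parent n14 fail=0; on 'd' 0 → fail=9;  out {3}∪∅={3}
  n18('dcad'): parent n17 fail=25; on 'd' 25→0 → fail=9;  out ∅∪∅=∅
  n23('edac'): parent n22 fail=25; on 'c' 25→0 → fail=0;  out ∅∪∅=∅
  n5('ebbda'): parent n4 fail=8; on 'a' 8→9→0 → fail=25;  out ∅∪∅=∅
  n19('dcadb'): parent n18 fail=9; on 'b' 9 → fail=10;  out {4}∪∅={4}
  n24('edacb'): parent n23 fail=0; on 'b' 0 → fail=7;  out {6}∪∅={6}
  n6('ebbdae'): parent n5 fail=25; on 'e' 25→0 → fail=1;  out {0}∪∅={0}

Text stream:
[0] read 'a'  n0⇒n25
[1] read 'e'  n25⇒n1 (fail-walked)
[2] read 'd'  n1⇒n21
[3] read 'a'  n21⇒n22
[4] read 'c'  n22⇒n23
[5] read 'b'  n23⇒n24  emit P6@[1:5]
[6] read 'd'  n24⇒n8 (fail-walked)  emit P1@[5:6]
[7] read 'b'  n8⇒n10 (fail-walked)
[8] read 'a'  n10⇒n11
[9] read 'a'  n11⇒n12  emit P2@[6:9],P7@[8:9]
[10] read 'b'  n12⇒n7 (fail-walked)
[11] read 'd'  n7⇒n8  emit P1@[10:11]
[12] read 'd'  n8⇒n9 (fail-walked)
[13] read 'b'  n9⇒n10
[14] read 'a'  n10⇒n11
[15] read 'a'  n11⇒n12  emit P2@[12:15],P7@[14:15]
[16] read 'e'  n12⇒n1 (fail-walked)
[17] read 'b'  n1⇒n2
[18] read 'a'  n2⇒n25 (fail-walked)
[19] read 'a'  n25⇒n26  emit P7@[18:19]
[20] read 'b'  n26⇒n7 (fail-walked)

Result: [[5,6],[6,1],[9,2],[9,7],[11,1],[15,2],[15,7],[19,7]]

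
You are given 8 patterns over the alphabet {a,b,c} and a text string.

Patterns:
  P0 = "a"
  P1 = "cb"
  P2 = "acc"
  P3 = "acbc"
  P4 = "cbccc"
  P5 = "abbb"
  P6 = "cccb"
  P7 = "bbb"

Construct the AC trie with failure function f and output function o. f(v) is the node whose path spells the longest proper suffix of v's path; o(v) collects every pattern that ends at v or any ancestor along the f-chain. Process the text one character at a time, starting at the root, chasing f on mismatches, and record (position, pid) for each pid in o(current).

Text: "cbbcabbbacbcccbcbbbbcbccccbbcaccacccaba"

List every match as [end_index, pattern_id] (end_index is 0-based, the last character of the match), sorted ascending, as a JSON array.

Build:
Trie nodes:
  n0 'ε': a→1 b→17 c→2
  n1 'a': b→11 c→4  ←P0
  n2 'c': b→3 c→14
  n3 'cb': c→8  ←P1
  n4 'ac': b→6 c→5
  n5 'acc': ·  ←P2
  n6 'acb': c→7
  n7 'acbc': ·  ←P3
  n8 'cbc': c→9
  n9 'cbcc': c→10
  n10 'cbccc': ·  ←P4
  n11 'ab': b→12
  n12 'abb': b→13
  n13 'abbb': ·  ←P5
  n14 'cc': c→15
  n15 'ccc': b→16
  n16 'cccb': ·  ←P6
  n17 'b': b→18
  n18 'bb': b→19
  n19 'bbb': ·  ←P7

Failure links (BFS by depth):
  n1('a'): parent n0 fail=0; on 'a' 0 → fail=0;  out {0}∪∅={0}
  n2('c'): parent n0 fail=0; on 'c' 0 → fail=0;  out ∅∪∅=∅
  n17('b'): parent n0 fail=0; on 'b' 0 → fail=0;  out ∅∪∅=∅
  n3('cb'): parent n2 fail=0; on 'b' 0 → fail=17;  out {1}∪∅={1}
  n4('ac'): parent n1 fail=0; on 'c' 0 → fail=2;  out ∅∪∅=∅
  n11('ab'): parent n1 fail=0; on 'b' 0 → fail=17;  out ∅∪∅=∅
  n14('cc'): parent n2 fail=0; on 'c' 0 → fail=2;  out ∅∪∅=∅
  n18('bb'): parent n17 fail=0; on 'b' 0 → fail=17;  out ∅∪∅=∅
  n5('acc'): parent n4 fail=2; on 'c' 2 → fail=14;  out {2}∪∅={2}
  n6('acb'): parent n4 fail=2; on 'b' 2 → fail=3;  out ∅∪{1}={1}
  n8('cbc'): parent n3 fail=17; on 'c' 17→0 → fail=2;  out ∅∪∅=∅
  n12('abb'): parent n11 fail=17; on 'b' 17 → fail=18;  out ∅∪∅=∅
  n15('ccc'): parent n14 fail=2; on 'c' 2 → fail=14;  out ∅∪∅=∅
  n19('bbb'): parent n18 fail=17; on 'b' 17 → fail=18;  out {7}∪∅={7}
  n7('acbc'): parent n6 fail=3; on 'c' 3 → fail=8;  out {3}∪∅={3}
  n9('cbcc'): parent n8 fail=2; on 'c' 2 → fail=14;  out ∅∪∅=∅
  n13('abbb'): parent n12 fail=18; on 'b' 18 → fail=19;  out {5}∪{7}={5,7}
  n16('cccb'): parent n15 fail=14; on 'b' 14→2 → fail=3;  out {6}∪{1}={1,6}
  n10('cbccc'): parent n9 fail=14; on 'c' 14 → fail=15;  out {4}∪∅={4}

Run:
[0] read 'c'  n0⇒n2
[1] read 'b'  n2⇒n3  emit P1@[0:1]
[2] read 'b'  n3⇒n18 ·f
[3] read 'c'  n18⇒n2 ·f
[4] read 'a'  n2⇒n1 ·f  emit P0@[4:4]
[5] read 'b'  n1⇒n11
[6] read 'b'  n11⇒n12
[7] read 'b'  n12⇒n13  emit P5@[4:7],P7@[5:7]
[8] read 'a'  n13⇒n1 ·f  emit P0@[8:8]
[9] read 'c'  n1⇒n4
[10] read 'b'  n4⇒n6  emit P1@[9:10]
[11] read 'c'  n6⇒n7  emit P3@[8:11]
[12] read 'c'  n7⇒n9 ·f
[13] read 'c'  n9⇒n10  emit P4@[9:13]
[14] read 'b'  n10⇒n16 ·f  emit P1@[13:14],P6@[11:14]
[15] read 'c'  n16⇒n8 ·f
[16] read 'b'  n8⇒n3 ·f  emit P1@[15:16]
[17] read 'b'  n3⇒n18 ·f
[18] read 'b'  n18⇒n19  emit P7@[16:18]
[19] read 'b'  n19⇒n19 ·f  emit P7@[17:19]
[20] read 'c'  n19⇒n2 ·f
[21] read 'b'  n2⇒n3  emit P1@[20:21]
[22] read 'c'  n3⇒n8
[23] read 'c'  n8⇒n9
[24] read 'c'  n9⇒n10  emit P4@[20:24]
[25] read 'c'  n10⇒n15 ·f
[26] read 'b'  n15⇒n16  emit P1@[25:26],P6@[23:26]
[27] read 'b'  n16⇒n18 ·f
[28] read 'c'  n18⇒n2 ·f
[29] read 'a'  n2⇒n1 ·f  emit P0@[29:29]
[30] read 'c'  n1⇒n4
[31] read 'c'  n4⇒n5  emit P2@[29:31]
[32] read 'a'  n5⇒n1 ·f  emit P0@[32:32]
[33] read 'c'  n1⇒n4
[34] read 'c'  n4⇒n5  emit P2@[32:34]
[35] read 'c'  n5⇒n15 ·f
[36] read 'a'  n15⇒n1 ·f  emit P0@[36:36]
[37] read 'b'  n1⇒n11
[38] read 'a'  n11⇒n1 ·f  emit P0@[38:38]

Matches: [[1,1],[4,0],[7,5],[7,7],[8,0],[10,1],[11,3],[13,4],[14,1],[14,6],[16,1],[18,7],[19,7],[21,1],[24,4],[26,1],[26,6],[29,0],[31,2],[32,0],[34,2],[36,0],[38,0]]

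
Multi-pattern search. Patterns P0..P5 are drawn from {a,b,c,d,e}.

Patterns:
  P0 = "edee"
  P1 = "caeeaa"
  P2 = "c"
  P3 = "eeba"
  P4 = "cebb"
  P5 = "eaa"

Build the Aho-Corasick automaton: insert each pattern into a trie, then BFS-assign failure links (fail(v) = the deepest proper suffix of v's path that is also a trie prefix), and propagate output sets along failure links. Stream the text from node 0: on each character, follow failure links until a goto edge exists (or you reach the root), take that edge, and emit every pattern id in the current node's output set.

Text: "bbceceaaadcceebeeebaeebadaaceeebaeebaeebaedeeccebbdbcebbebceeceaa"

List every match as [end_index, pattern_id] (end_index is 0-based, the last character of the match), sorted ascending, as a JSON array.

Build automaton:
Trie nodes:
  0='ε' goto c→5 e→1
  1='e' goto a→17 d→2 e→11
  2='ed' goto e→3
  3='ede' goto e→4
  4='edee' goto ·  [P0 ends]
  5='c' goto a→6 e→14  [P2 ends]
  6='ca' goto e→7
  7='cae' goto e→8
  8='caee' goto a→9
  9='caeea' goto a→10
  10='caeeaa' goto ·  [P1 ends]
  11='ee' goto b→12
  12='eeb' goto a→13
  13='eeba' goto ·  [P3 ends]
  14='ce' goto b→15
  15='ceb' goto b→16
  16='cebb' goto ·  [P4 ends]
  17='ea' goto a→18
  18='eaa' goto ·  [P5 ends]

Failure links (BFS by depth):
  fail(1) 'e': from fail(0)=0 chase 'e': 0 ⇒ 0;  out=∅∪out(0)=∅
  fail(5) 'c': from fail(0)=0 chase 'c': 0 ⇒ 0;  out={2}∪out(0)={2}
  fail(2) 'ed': from fail(1)=0 chase 'd': 0 ⇒ 0;  out=∅∪out(0)=∅
  fail(6) 'ca': from fail(5)=0 chase 'a': 0 ⇒ 0;  out=∅∪out(0)=∅
  fail(11) 'ee': from fail(1)=0 chase 'e': 0 ⇒ 1;  out=∅∪out(1)=∅
  fail(14) 'ce': from fail(5)=0 chase 'e': 0 ⇒ 1;  out=∅∪out(1)=∅
  fail(17) 'ea': from fail(1)=0 chase 'a': 0 ⇒ 0;  out=∅∪out(0)=∅
  fail(3) 'ede': from fail(2)=0 chase 'e': 0 ⇒ 1;  out=∅∪out(1)=∅
  fail(7) 'cae': from fail(6)=0 chase 'e': 0 ⇒ 1;  out=∅∪out(1)=∅
  fail(12) 'eeb': from fail(11)=1 chase 'b': 1→0 ⇒ 0;  out=∅∪out(0)=∅
  fail(15) 'ceb': from fail(14)=1 chase 'b': 1→0 ⇒ 0;  out=∅∪out(0)=∅
  fail(18) 'eaa': from fail(17)=0 chase 'a': 0 ⇒ 0;  out={5}∪out(0)={5}
  fail(4) 'edee': from fail(3)=1 chase 'e': 1 ⇒ 11;  out={0}∪out(11)={0}
  fail(8) 'caee': from fail(7)=1 chase 'e': 1 ⇒ 11;  out=∅∪out(11)=∅
  fail(13) 'eeba': from fail(12)=0 chase 'a': 0 ⇒ 0;  out={3}∪out(0)={3}
  fail(16) 'cebb': from fail(15)=0 chase 'b': 0 ⇒ 0;  out={4}∪out(0)={4}
  fail(9) 'caeea': from fail(8)=11 chase 'a': 11→1 ⇒ 17;  out=∅∪out(17)=∅
  fail(10) 'caeeaa': from fail(9)=17 chase 'a': 17 ⇒ 18;  out={1}∪out(18)={1,5}

Run:
pos 0 'b': at 0
pos 1 'b': at 0
pos 2 'c': at 5  → match P2@[2:2]
pos 3 'e': at 14
pos 4 'c': at 5 (via fail)  → match P2@[4:4]
pos 5 'e': at 14
pos 6 'a': at 17 (via fail)
pos 7 'a': at 18  → match P5@[5:7]
pos 8 'a': at 0 (via fail)
pos 9 'd': at 0
pos 10 'c': at 5  → match P2@[10:10]
pos 11 'c': at 5 (via fail)  → match P2@[11:11]
pos 12 'e': at 14
pos 13 'e': at 11 (via fail)
pos 14 'b': at 12
pos 15 'e': at 1 (via fail)
pos 16 'e': at 11
pos 17 'e': at 11 (via fail)
pos 18 'b': at 12
pos 19 'a': at 13  → match P3@[16:19]
pos 20 'e': at 1 (via fail)
pos 21 'e': at 11
pos 22 'b': at 12
pos 23 'a': at 13  → match P3@[20:23]
pos 24 'd': at 0 (via fail)
pos 25 'a': at 0
pos 26 'a': at 0
pos 27 'c': at 5  → match P2@[27:27]
pos 28 'e': at 14
pos 29 'e': at 11 (via fail)
pos 30 'e': at 11 (via fail)
pos 31 'b': at 12
pos 32 'a': at 13  → match P3@[29:32]
pos 33 'e': at 1 (via fail)
pos 34 'e': at 11
pos 35 'b': at 12
pos 36 'a': at 13  → match P3@[33:36]
pos 37 'e': at 1 (via fail)
pos 38 'e': at 11
pos 39 'b': at 12
pos 40 'a': at 13  → match P3@[37:40]
pos 41 'e': at 1 (via fail)
pos 42 'd': at 2
pos 43 'e': at 3
pos 44 'e': at 4  → match P0@[41:44]
pos 45 'c': at 5 (via fail)  → match P2@[45:45]
pos 46 'c': at 5 (via fail)  → match P2@[46:46]
pos 47 'e': at 14
pos 48 'b': at 15
pos 49 'b': at 16  → match P4@[46:49]
pos 50 'd': at 0 (via fail)
pos 51 'b': at 0
pos 52 'c': at 5  → match P2@[52:52]
pos 53 'e': at 14
pos 54 'b': at 15
pos 55 'b': at 16  → match P4@[52:55]
pos 56 'e': at 1 (via fail)
pos 57 'b': at 0 (via fail)
pos 58 'c': at 5  → match P2@[58:58]
pos 59 'e': at 14
pos 60 'e': at 11 (via fail)
pos 61 'c': at 5 (via fail)  → match P2@[61:61]
pos 62 'e': at 14
pos 63 'a': at 17 (via fail)
pos 64 'a': at 18  → match P5@[62:64]

Result: [[2,2],[4,2],[7,5],[10,2],[11,2],[19,3],[23,3],[27,2],[32,3],[36,3],[40,3],[44,0],[45,2],[46,2],[49,4],[52,2],[55,4],[58,2],[61,2],[64,5]]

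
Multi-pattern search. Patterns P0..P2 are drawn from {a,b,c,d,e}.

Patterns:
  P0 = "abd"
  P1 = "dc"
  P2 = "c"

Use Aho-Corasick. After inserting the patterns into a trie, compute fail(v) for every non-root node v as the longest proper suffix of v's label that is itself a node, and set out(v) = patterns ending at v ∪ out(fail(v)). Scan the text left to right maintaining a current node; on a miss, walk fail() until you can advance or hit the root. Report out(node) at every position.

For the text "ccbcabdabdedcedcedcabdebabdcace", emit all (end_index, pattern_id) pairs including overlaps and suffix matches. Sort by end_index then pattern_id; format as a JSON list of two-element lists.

Build automaton:
Trie (insert patterns):
  0='ε' goto a→1 c→6 d→4
  1='a' goto b→2
  2='ab' goto d→3
  3='abd' goto ·  [P0 ends]
  4='d' goto c→5
  5='dc' goto ·  [P1 ends]
  6='c' goto ·  [P2 ends]

BFS fail/out derivation:
  n1('a'): parent n0 fail=0; on 'a' 0 → fail=0;  out ∅∪∅=∅
  n4('d'): parent n0 fail=0; on 'd' 0 → fail=0;  out ∅∪∅=∅
  n6('c'): parent n0 fail=0; on 'c' 0 → fail=0;  out {2}∪∅={2}
  n2('ab'): parent n1 fail=0; on 'b' 0 → fail=0;  out ∅∪∅=∅
  n5('dc'): parent n4 fail=0; on 'c' 0 → fail=6;  out {1}∪{2}={1,2}
  n3('abd'): parent n2 fail=0; on 'd' 0 → fail=4;  out {0}∪∅={0}

Run:
[0] read 'c'  n0⇒n6  → match P2@[0:0]
[1] read 'c'  n6⇒n6 ·f  → match P2@[1:1]
[2] read 'b'  n6⇒n0 ·f
[3] read 'c'  n0⇒n6  → match P2@[3:3]
[4] read 'a'  n6⇒n1 ·f
[5] read 'b'  n1⇒n2
[6] read 'd'  n2⇒n3  → match P0@[4:6]
[7] read 'a'  n3⇒n1 ·f
[8] read 'b'  n1⇒n2
[9] read 'd'  n2⇒n3  → match P0@[7:9]
[10] read 'e'  n3⇒n0 ·f
[11] read 'd'  n0⇒n4
[12] read 'c'  n4⇒n5  → match P1@[11:12],P2@[12:12]
[13] read 'e'  n5⇒n0 ·f
[14] read 'd'  n0⇒n4
[15] read 'c'  n4⇒n5  → match P1@[14:15],P2@[15:15]
[16] read 'e'  n5⇒n0 ·f
[17] read 'd'  n0⇒n4
[18] read 'c'  n4⇒n5  → match P1@[17:18],P2@[18:18]
[19] read 'a'  n5⇒n1 ·f
[20] read 'b'  n1⇒n2
[21] read 'd'  n2⇒n3  → match P0@[19:21]
[22] read 'e'  n3⇒n0 ·f
[23] read 'b'  n0⇒n0
[24] read 'a'  n0⇒n1
[25] read 'b'  n1⇒n2
[26] read 'd'  n2⇒n3  → match P0@[24:26]
[27] read 'c'  n3⇒n5 ·f  → match P1@[26:27],P2@[27:27]
[28] read 'a'  n5⇒n1 ·f
[29] read 'c'  n1⇒n6 ·f  → match P2@[29:29]
[30] read 'e'  n6⇒n0 ·f

Result: [[0,2],[1,2],[3,2],[6,0],[9,0],[12,1],[12,2],[15,1],[15,2],[18,1],[18,2],[21,0],[26,0],[27,1],[27,2],[29,2]]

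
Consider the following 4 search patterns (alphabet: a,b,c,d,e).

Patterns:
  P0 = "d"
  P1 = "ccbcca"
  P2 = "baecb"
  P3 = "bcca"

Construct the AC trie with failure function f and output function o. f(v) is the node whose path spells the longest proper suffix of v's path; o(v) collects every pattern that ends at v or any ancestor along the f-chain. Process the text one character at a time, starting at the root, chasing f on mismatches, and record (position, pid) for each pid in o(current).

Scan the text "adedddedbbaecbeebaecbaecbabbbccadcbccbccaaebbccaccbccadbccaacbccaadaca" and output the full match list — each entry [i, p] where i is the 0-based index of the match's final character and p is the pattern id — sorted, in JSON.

Construct AC machine:
Trie nodes:
  0='ε' goto b→8 c→2 d→1
  1='d' goto ·  [P0 ends]
  2='c' goto c→3
  3='cc' goto b→4
  4='ccb' goto c→5
  5='ccbc' goto c→6
  6='ccbcc' goto a→7
  7='ccbcca' goto ·  [P1 ends]
  8='b' goto a→9 c→13
  9='ba' goto e→10
  10='bae' goto c→11
  11='baec' goto b→12
  12='baecb' goto ·  [P2 ends]
  13='bc' goto c→14
  14='bcc' goto a→15
  15='bcca' goto ·  [P3 ends]

BFS fail/out derivation:
  fail(1) 'd': from fail(0)=0 chase 'd': 0 ⇒ 0;  out={0}∪out(0)={0}
  fail(2) 'c': from fail(0)=0 chase 'c': 0 ⇒ 0;  out=∅∪out(0)=∅
  fail(8) 'b': from fail(0)=0 chase 'b': 0 ⇒ 0;  out=∅∪out(0)=∅
  fail(3) 'cc': from fail(2)=0 chase 'c': 0 ⇒ 2;  out=∅∪out(2)=∅
  fail(9) 'ba': from fail(8)=0 chase 'a': 0 ⇒ 0;  out=∅∪out(0)=∅
  fail(13) 'bc': from fail(8)=0 chase 'c': 0 ⇒ 2;  out=∅∪out(2)=∅
  fail(4) 'ccb': from fail(3)=2 chase 'b': 2→0 ⇒ 8;  out=∅∪out(8)=∅
  fail(10) 'bae': from fail(9)=0 chase 'e': 0 ⇒ 0;  out=∅∪out(0)=∅
  fail(14) 'bcc': from fail(13)=2 chase 'c': 2 ⇒ 3;  out=∅∪out(3)=∅
  fail(5) 'ccbc': from fail(4)=8 chase 'c': 8 ⇒ 13;  out=∅∪out(13)=∅
  fail(11) 'baec': from fail(10)=0 chase 'c': 0 ⇒ 2;  out=∅∪out(2)=∅
  fail(15) 'bcca': from fail(14)=3 chase 'a': 3→2→0 ⇒ 0;  out={3}∪out(0)={3}
  fail(6) 'ccbcc': from fail(5)=13 chase 'c': 13 ⇒ 14;  out=∅∪out(14)=∅
  fail(12) 'baecb': from fail(11)=2 chase 'b': 2→0 ⇒ 8;  out={2}∪out(8)={2}
  fail(7) 'ccbcca': from fail(6)=14 chase 'a': 14 ⇒ 15;  out={1}∪out(15)={1,3}

Run:
[0] read 'a'  n0⇒n0
[1] read 'd'  n0⇒n1  ** P0@[1:1]
[2] read 'e'  n1⇒n0 (via fail)
[3] read 'd'  n0⇒n1  ** P0@[3:3]
[4] read 'd'  n1⇒n1 (via fail)  ** P0@[4:4]
[5] read 'd'  n1⇒n1 (via fail)  ** P0@[5:5]
[6] read 'e'  n1⇒n0 (via fail)
[7] read 'd'  n0⇒n1  ** P0@[7:7]
[8] read 'b'  n1⇒n8 (via fail)
[9] read 'b'  n8⇒n8 (via fail)
[10] read 'a'  n8⇒n9
[11] read 'e'  n9⇒n10
[12] read 'c'  n10⇒n11
[13] read 'b'  n11⇒n12  ** P2@[9:13]
[14] read 'e'  n12⇒n0 (via fail)
[15] read 'e'  n0⇒n0
[16] read 'b'  n0⇒n8
[17] read 'a'  n8⇒n9
[18] read 'e'  n9⇒n10
[19] read 'c'  n10⇒n11
[20] read 'b'  n11⇒n12  ** P2@[16:20]
[21] read 'a'  n12⇒n9 (via fail)
[22] read 'e'  n9⇒n10
[23] read 'c'  n10⇒n11
[24] read 'b'  n11⇒n12  ** P2@[20:24]
[25] read 'a'  n12⇒n9 (via fail)
[26] read 'b'  n9⇒n8 (via fail)
[27] read 'b'  n8⇒n8 (via fail)
[28] read 'b'  n8⇒n8 (via fail)
[29] read 'c'  n8⇒n13
[30] read 'c'  n13⇒n14
[31] read 'a'  n14⇒n15  ** P3@[28:31]
[32] read 'd'  n15⇒n1 (via fail)  ** P0@[32:32]
[33] read 'c'  n1⇒n2 (via fail)
[34] read 'b'  n2⇒n8 (via fail)
[35] read 'c'  n8⇒n13
[36] read 'c'  n13⇒n14
[37] read 'b'  n14⇒n4 (via fail)
[38] read 'c'  n4⇒n5
[39] read 'c'  n5⇒n6
[40] read 'a'  n6⇒n7  ** P1@[35:40],P3@[37:40]
[41] read 'a'  n7⇒n0 (via fail)
[42] read 'e'  n0⇒n0
[43] read 'b'  n0⇒n8
[44] read 'b'  n8⇒n8 (via fail)
[45] read 'c'  n8⇒n13
[46] read 'c'  n13⇒n14
[47] read 'a'  n14⇒n15  ** P3@[44:47]
[48] read 'c'  n15⇒n2 (via fail)
[49] read 'c'  n2⇒n3
[50] read 'b'  n3⇒n4
[51] read 'c'  n4⇒n5
[52] read 'c'  n5⇒n6
[53] read 'a'  n6⇒n7  ** P1@[48:53],P3@[50:53]
[54] read 'd'  n7⇒n1 (via fail)  ** P0@[54:54]
[55] read 'b'  n1⇒n8 (via fail)
[56] read 'c'  n8⇒n13
[57] read 'c'  n13⇒n14
[58] read 'a'  n14⇒n15  ** P3@[55:58]
[59] read 'a'  n15⇒n0 (via fail)
[60] read 'c'  n0⇒n2
[61] read 'b'  n2⇒n8 (via fail)
[62] read 'c'  n8⇒n13
[63] read 'c'  n13⇒n14
[64] read 'a'  n14⇒n15  ** P3@[61:64]
[65] read 'a'  n15⇒n0 (via fail)
[66] read 'd'  n0⇒n1  ** P0@[66:66]
[67] read 'a'  n1⇒n0 (via fail)
[68] read 'c'  n0⇒n2
[69] read 'a'  n2⇒n0 (via fail)

All matches (sorted): [[1,0],[3,0],[4,0],[5,0],[7,0],[13,2],[20,2],[24,2],[31,3],[32,0],[40,1],[40,3],[47,3],[53,1],[53,3],[54,0],[58,3],[64,3],[66,0]]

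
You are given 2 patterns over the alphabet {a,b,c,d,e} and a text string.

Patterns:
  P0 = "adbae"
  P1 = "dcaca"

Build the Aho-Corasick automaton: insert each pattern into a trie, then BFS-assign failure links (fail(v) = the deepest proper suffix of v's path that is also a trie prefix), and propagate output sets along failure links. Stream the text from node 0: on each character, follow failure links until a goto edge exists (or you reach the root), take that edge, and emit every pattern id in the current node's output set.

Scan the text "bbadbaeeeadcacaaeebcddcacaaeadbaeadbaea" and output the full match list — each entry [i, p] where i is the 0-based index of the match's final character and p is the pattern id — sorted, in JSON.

Build automaton:
Trie (insert patterns):
  n0 'ε': a→1 d→6
  n1 'a': d→2
  n2 'ad': b→3
  n3 'adb': a→4
  n4 'adba': e→5
  n5 'adbae': ·  [P0 ends]
  n6 'd': c→7
  n7 'dc': a→8
  n8 'dca': c→9
  n9 'dcac': a→10
  n10 'dcaca': ·  [P1 ends]

Failure links (BFS by depth):
  fail(1) 'a': from fail(0)=0 chase 'a': 0 ⇒ 0;  out=∅∪out(0)=∅
  fail(6) 'd': from fail(0)=0 chase 'd': 0 ⇒ 0;  out=∅∪out(0)=∅
  fail(2) 'ad': from fail(1)=0 chase 'd': 0 ⇒ 6;  out=∅∪out(6)=∅
  fail(7) 'dc': from fail(6)=0 chase 'c': 0 ⇒ 0;  out=∅∪out(0)=∅
  fail(3) 'adb': from fail(2)=6 chase 'b': 6→0 ⇒ 0;  out=∅∪out(0)=∅
  fail(8) 'dca': from fail(7)=0 chase 'a': 0 ⇒ 1;  out=∅∪out(1)=∅
  fail(4) 'adba': from fail(3)=0 chase 'a': 0 ⇒ 1;  out=∅∪out(1)=∅
  fail(9) 'dcac': from fail(8)=1 chase 'c': 1→0 ⇒ 0;  out=∅∪out(0)=∅
  fail(5) 'adbae': from fail(4)=1 chase 'e': 1→0 ⇒ 0;  out={0}∪out(0)={0}
  fail(10) 'dcaca': from fail(9)=0 chase 'a': 0 ⇒ 1;  out={1}∪out(1)={1}

Run:
[0] read 'b'  n0⇒n0
[1] read 'b'  n0⇒n0
[2] read 'a'  n0⇒n1
[3] read 'd'  n1⇒n2
[4] read 'b'  n2⇒n3
[5] read 'a'  n3⇒n4
[6] read 'e'  n4⇒n5  → match P0@[2:6]
[7] read 'e'  n5⇒n0 (via fail)
[8] read 'e'  n0⇒n0
[9] read 'a'  n0⇒n1
[10] read 'd'  n1⇒n2
[11] read 'c'  n2⇒n7 (via fail)
[12] read 'a'  n7⇒n8
[13] read 'c'  n8⇒n9
[14] read 'a'  n9⇒n10  → match P1@[10:14]
[15] read 'a'  n10⇒n1 (via fail)
[16] read 'e'  n1⇒n0 (via fail)
[17] read 'e'  n0⇒n0
[18] read 'b'  n0⇒n0
[19] read 'c'  n0⇒n0
[20] read 'd'  n0⇒n6
[21] read 'd'  n6⇒n6 (via fail)
[22] read 'c'  n6⇒n7
[23] read 'a'  n7⇒n8
[24] read 'c'  n8⇒n9
[25] read 'a'  n9⇒n10  → match P1@[21:25]
[26] read 'a'  n10⇒n1 (via fail)
[27] read 'e'  n1⇒n0 (via fail)
[28] read 'a'  n0⇒n1
[29] read 'd'  n1⇒n2
[30] read 'b'  n2⇒n3
[31] read 'a'  n3⇒n4
[32] read 'e'  n4⇒n5  → match P0@[28:32]
[33] read 'a'  n5⇒n1 (via fail)
[34] read 'd'  n1⇒n2
[35] read 'b'  n2⇒n3
[36] read 'a'  n3⇒n4
[37] read 'e'  n4⇒n5  → match P0@[33:37]
[38] read 'a'  n5⇒n1 (via fail)

Result: [[6,0],[14,1],[25,1],[32,0],[37,0]]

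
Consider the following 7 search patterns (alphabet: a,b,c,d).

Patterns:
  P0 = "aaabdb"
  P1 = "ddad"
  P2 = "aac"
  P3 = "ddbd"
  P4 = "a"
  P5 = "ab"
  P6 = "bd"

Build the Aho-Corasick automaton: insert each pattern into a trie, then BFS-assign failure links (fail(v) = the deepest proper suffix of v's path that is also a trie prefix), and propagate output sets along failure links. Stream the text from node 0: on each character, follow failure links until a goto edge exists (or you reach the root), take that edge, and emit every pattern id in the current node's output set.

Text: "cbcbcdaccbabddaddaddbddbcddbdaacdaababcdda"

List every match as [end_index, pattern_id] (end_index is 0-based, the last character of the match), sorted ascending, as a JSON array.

Construct AC machine:
Trie nodes:
  0='ε' goto a→1 b→15 d→7
  1='a' goto a→2 b→14  ←P4
  2='aa' goto a→3 c→11
  3='aaa' goto b→4
  4='aaab' goto d→5
  5='aaabd' goto b→6
  6='aaabdb' goto ·  ←P0
  7='d' goto d→8
  8='dd' goto a→9 b→12
  9='dda' goto d→10
  10='ddad' goto ·  ←P1
  11='aac' goto ·  ←P2
  12='ddb' goto d→13
  13='ddbd' goto ·  ←P3
  14='ab' goto ·  ←P5
  15='b' goto d→16
  16='bd' goto ·  ←P6

Failure links (BFS by depth):
  n1('a'): parent n0 fail=0; on 'a' 0 → fail=0;  out {4}∪∅={4}
  n7('d'): parent n0 fail=0; on 'd' 0 → fail=0;  out ∅∪∅=∅
  n15('b'): parent n0 fail=0; on 'b' 0 → fail=0;  out ∅∪∅=∅
  n2('aa'): parent n1 fail=0; on 'a' 0 → fail=1;  out ∅∪{4}={4}
  n8('dd'): parent n7 fail=0; on 'd' 0 → fail=7;  out ∅∪∅=∅
  n14('ab'): parent n1 fail=0; on 'b' 0 → fail=15;  out {5}∪∅={5}
  n16('bd'): parent n15 fail=0; on 'd' 0 → fail=7;  out {6}∪∅={6}
  n3('aaa'): parent n2 fail=1; on 'a' 1 → fail=2;  out ∅∪{4}={4}
  n9('dda'): parent n8 fail=7; on 'a' 7→0 → fail=1;  out ∅∪{4}={4}
  n11('aac'): parent n2 fail=1; on 'c' 1→0 → fail=0;  out {2}∪∅={2}
  n12('ddb'): parent n8 fail=7; on 'b' 7→0 → fail=15;  out ∅∪∅=∅
  n4('aaab'): parent n3 fail=2; on 'b' 2→1 → fail=14;  out ∅∪{5}={5}
  n10('ddad'): parent n9 fail=1; on 'd' 1→0 → fail=7;  out {1}∪∅={1}
  n13('ddbd'): parent n12 fail=15; on 'd' 15 → fail=16;  out {3}∪{6}={3,6}
  n5('aaabd'): parent n4 fail=14; on 'd' 14→15 → fail=16;  out ∅∪{6}={6}
  n6('aaabdb'): parent n5 fail=16; on 'b' 16→7→0 → fail=15;  out {0}∪∅={0}

Text stream:
pos 0 'c': at 0
pos 1 'b': at 15
pos 2 'c': at 0 (fail-walked)
pos 3 'b': at 15
pos 4 'c': at 0 (fail-walked)
pos 5 'd': at 7
pos 6 'a': at 1 (fail-walked)  ** P4@[6:6]
pos 7 'c': at 0 (fail-walked)
pos 8 'c': at 0
pos 9 'b': at 15
pos 10 'a': at 1 (fail-walked)  ** P4@[10:10]
pos 11 'b': at 14  ** P5@[10:11]
pos 12 'd': at 16 (fail-walked)  ** P6@[11:12]
pos 13 'd': at 8 (fail-walked)
pos 14 'a': at 9  ** P4@[14:14]
pos 15 'd': at 10  ** P1@[12:15]
pos 16 'd': at 8 (fail-walked)
pos 17 'a': at 9  ** P4@[17:17]
pos 18 'd': at 10  ** P1@[15:18]
pos 19 'd': at 8 (fail-walked)
pos 20 'b': at 12
pos 21 'd': at 13  ** P3@[18:21],P6@[20:21]
pos 22 'd': at 8 (fail-walked)
pos 23 'b': at 12
pos 24 'c': at 0 (fail-walked)
pos 25 'd': at 7
pos 26 'd': at 8
pos 27 'b': at 12
pos 28 'd': at 13  ** P3@[25:28],P6@[27:28]
pos 29 'a': at 1 (fail-walked)  ** P4@[29:29]
pos 30 'a': at 2  ** P4@[30:30]
pos 31 'c': at 11  ** P2@[29:31]
pos 32 'd': at 7 (fail-walked)
pos 33 'a': at 1 (fail-walked)  ** P4@[33:33]
pos 34 'a': at 2  ** P4@[34:34]
pos 35 'b': at 14 (fail-walked)  ** P5@[34:35]
pos 36 'a': at 1 (fail-walked)  ** P4@[36:36]
pos 37 'b': at 14  ** P5@[36:37]
pos 38 'c': at 0 (fail-walked)
pos 39 'd': at 7
pos 40 'd': at 8
pos 41 'a': at 9  ** P4@[41:41]

Matches: [[6,4],[10,4],[11,5],[12,6],[14,4],[15,1],[17,4],[18,1],[21,3],[21,6],[28,3],[28,6],[29,4],[30,4],[31,2],[33,4],[34,4],[35,5],[36,4],[37,5],[41,4]]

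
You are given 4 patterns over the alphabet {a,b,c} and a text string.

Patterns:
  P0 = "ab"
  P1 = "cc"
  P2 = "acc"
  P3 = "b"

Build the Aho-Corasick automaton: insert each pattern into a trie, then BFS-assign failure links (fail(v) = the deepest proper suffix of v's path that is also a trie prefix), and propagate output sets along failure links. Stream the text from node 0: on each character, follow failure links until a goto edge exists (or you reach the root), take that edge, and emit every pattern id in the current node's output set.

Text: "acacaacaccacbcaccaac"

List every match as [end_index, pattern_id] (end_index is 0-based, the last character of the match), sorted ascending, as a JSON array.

Construct AC machine:
Trie (insert patterns):
  0='ε' goto a→1 b→7 c→3
  1='a' goto b→2 c→5
  2='ab' goto ·  [P0 ends]
  3='c' goto c→4
  4='cc' goto ·  [P1 ends]
  5='ac' goto c→6
  6='acc' goto ·  [P2 ends]
  7='b' goto ·  [P3 ends]

BFS fail/out derivation:
  n1('a'): parent n0 fail=0; on 'a' 0 → fail=0;  out ∅∪∅=∅
  n3('c'): parent n0 fail=0; on 'c' 0 → fail=0;  out ∅∪∅=∅
  n7('b'): parent n0 fail=0; on 'b' 0 → fail=0;  out {3}∪∅={3}
  n2('ab'): parent n1 fail=0; on 'b' 0 → fail=7;  out {0}∪{3}={0,3}
  n4('cc'): parent n3 fail=0; on 'c' 0 → fail=3;  out {1}∪∅={1}
  n5('ac'): parent n1 fail=0; on 'c' 0 → fail=3;  out ∅∪∅=∅
  n6('acc'): parent n5 fail=3; on 'c' 3 → fail=4;  out {2}∪{1}={1,2}

Run:
i=0 'a': node 0→1
i=1 'c': node 1→5
i=2 'a': node 5→1 (fail-walked)
i=3 'c': node 1→5
i=4 'a': node 5→1 (fail-walked)
i=5 'a': node 1→1 (fail-walked)
i=6 'c': node 1→5
i=7 'a': node 5→1 (fail-walked)
i=8 'c': node 1→5
i=9 'c': node 5→6  emit P1@[8:9],P2@[7:9]
i=10 'a': node 6→1 (fail-walked)
i=11 'c': node 1→5
i=12 'b': node 5→7 (fail-walked)  emit P3@[12:12]
i=13 'c': node 7→3 (fail-walked)
i=14 'a': node 3→1 (fail-walked)
i=15 'c': node 1→5
i=16 'c': node 5→6  emit P1@[15:16],P2@[14:16]
i=17 'a': node 6→1 (fail-walked)
i=18 'a': node 1→1 (fail-walked)
i=19 'c': node 1→5

All matches (sorted): [[9,1],[9,2],[12,3],[16,1],[16,2]]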